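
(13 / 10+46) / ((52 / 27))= 12771 / 520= 24.56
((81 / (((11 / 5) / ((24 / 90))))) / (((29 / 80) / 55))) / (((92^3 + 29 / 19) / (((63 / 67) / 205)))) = 10342080 / 1178622130963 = 0.00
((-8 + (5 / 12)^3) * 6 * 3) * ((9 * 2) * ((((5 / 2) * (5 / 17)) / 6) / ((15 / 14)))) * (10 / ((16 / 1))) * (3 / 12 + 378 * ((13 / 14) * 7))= -23563307425 / 52224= -451196.91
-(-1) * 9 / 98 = 9 / 98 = 0.09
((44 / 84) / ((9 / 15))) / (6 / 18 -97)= -0.01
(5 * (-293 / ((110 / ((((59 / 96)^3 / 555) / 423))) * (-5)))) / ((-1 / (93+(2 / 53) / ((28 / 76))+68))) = -399629128127 / 941826996633600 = -0.00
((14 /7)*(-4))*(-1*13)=104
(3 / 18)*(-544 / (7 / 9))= -816 / 7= -116.57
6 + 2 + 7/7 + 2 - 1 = 10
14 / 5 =2.80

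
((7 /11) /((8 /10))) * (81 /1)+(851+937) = 81507 /44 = 1852.43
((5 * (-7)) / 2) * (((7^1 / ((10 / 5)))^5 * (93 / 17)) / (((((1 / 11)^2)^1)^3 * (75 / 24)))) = -19383281348277 / 680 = -28504825512.17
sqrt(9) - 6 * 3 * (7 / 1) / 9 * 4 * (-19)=1067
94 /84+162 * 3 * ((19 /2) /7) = 27749 /42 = 660.69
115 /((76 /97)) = 11155 /76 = 146.78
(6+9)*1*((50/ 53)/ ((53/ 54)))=40500/ 2809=14.42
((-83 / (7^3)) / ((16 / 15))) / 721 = -1245 / 3956848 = -0.00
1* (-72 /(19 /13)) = -936 /19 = -49.26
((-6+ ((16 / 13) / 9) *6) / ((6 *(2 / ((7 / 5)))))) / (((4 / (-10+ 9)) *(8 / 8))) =707 / 4680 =0.15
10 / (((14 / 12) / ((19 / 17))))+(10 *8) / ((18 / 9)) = 5900 / 119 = 49.58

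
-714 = -714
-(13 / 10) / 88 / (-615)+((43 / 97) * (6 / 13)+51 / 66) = 666996193 / 682453200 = 0.98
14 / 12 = 7 / 6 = 1.17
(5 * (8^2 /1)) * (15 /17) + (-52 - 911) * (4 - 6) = 2208.35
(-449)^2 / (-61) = -3304.93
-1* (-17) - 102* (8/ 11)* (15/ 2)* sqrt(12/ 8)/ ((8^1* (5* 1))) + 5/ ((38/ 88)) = 543/ 19 - 153* sqrt(6)/ 22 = 11.54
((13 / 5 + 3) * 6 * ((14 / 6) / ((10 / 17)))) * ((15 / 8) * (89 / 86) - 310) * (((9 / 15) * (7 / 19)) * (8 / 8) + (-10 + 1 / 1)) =774962391 / 2150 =360447.62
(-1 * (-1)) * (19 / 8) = 19 / 8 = 2.38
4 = 4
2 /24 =1 /12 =0.08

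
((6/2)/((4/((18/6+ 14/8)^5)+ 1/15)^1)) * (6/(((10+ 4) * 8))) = 334273365/142102184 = 2.35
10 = 10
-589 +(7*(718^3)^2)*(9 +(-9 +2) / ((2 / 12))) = -31648901837737297933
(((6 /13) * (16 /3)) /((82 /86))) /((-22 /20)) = -13760 /5863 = -2.35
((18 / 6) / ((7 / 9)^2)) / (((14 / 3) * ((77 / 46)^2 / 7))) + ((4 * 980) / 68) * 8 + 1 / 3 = 6877328159 / 14816571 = 464.16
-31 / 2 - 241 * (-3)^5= 117095 / 2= 58547.50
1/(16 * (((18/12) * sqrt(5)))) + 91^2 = sqrt(5)/120 + 8281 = 8281.02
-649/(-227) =649/227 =2.86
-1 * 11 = -11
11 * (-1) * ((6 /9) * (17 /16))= -187 /24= -7.79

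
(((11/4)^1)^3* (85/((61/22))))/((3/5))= 1062.57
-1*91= -91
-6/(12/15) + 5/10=-7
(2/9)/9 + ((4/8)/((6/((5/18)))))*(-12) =-41/162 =-0.25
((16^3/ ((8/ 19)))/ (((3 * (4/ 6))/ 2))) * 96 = 933888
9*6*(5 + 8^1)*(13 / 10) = 4563 / 5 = 912.60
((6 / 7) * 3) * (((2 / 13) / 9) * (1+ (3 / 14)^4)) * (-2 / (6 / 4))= -38497 / 655473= -0.06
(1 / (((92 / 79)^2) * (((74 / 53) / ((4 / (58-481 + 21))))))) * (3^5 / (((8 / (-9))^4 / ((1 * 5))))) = -10.23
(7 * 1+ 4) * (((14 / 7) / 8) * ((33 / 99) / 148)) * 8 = 11 / 222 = 0.05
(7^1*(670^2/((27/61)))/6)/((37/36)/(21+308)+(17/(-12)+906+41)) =63062818700/50397867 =1251.30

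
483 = 483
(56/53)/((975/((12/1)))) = 224/17225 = 0.01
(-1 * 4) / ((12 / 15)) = -5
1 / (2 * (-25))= -1 / 50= -0.02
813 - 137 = 676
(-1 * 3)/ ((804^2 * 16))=-1/ 3447552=-0.00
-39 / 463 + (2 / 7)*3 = 2505 / 3241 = 0.77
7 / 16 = 0.44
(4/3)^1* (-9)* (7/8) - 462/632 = -3549/316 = -11.23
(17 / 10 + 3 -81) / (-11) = 763 / 110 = 6.94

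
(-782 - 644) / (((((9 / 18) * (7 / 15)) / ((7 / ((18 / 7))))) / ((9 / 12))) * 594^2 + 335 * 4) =-24955 / 729122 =-0.03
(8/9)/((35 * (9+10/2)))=4/2205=0.00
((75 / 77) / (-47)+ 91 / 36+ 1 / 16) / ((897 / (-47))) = -1339087 / 9945936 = -0.13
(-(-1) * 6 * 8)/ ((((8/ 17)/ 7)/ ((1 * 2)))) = 1428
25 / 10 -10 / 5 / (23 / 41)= -49 / 46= -1.07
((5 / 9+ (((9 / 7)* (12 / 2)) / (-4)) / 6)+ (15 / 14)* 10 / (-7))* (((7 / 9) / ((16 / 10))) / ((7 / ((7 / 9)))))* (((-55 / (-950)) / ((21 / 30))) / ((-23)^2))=-125785 / 11489016672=-0.00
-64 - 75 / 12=-281 / 4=-70.25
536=536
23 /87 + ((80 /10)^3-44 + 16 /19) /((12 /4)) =258769 /1653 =156.55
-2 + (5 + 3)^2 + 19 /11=701 /11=63.73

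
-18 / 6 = -3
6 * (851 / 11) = 5106 / 11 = 464.18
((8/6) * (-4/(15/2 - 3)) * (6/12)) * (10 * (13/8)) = -260/27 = -9.63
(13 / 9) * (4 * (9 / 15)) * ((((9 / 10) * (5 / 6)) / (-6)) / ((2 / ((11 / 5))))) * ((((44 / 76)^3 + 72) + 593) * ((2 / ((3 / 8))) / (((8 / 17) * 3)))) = -1197.84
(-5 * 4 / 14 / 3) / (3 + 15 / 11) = -55 / 504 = -0.11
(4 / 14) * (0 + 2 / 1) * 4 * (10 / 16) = 10 / 7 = 1.43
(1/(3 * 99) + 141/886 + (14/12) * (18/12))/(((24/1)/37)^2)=1377929987/303139584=4.55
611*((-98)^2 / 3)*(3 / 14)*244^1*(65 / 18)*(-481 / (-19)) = 1598761162180 / 171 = 9349480480.58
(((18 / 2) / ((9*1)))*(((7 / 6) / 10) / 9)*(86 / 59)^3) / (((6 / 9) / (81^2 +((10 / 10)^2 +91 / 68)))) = 82797238181 / 209486580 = 395.24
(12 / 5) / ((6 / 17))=34 / 5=6.80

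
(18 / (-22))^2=81 / 121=0.67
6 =6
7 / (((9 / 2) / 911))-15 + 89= 13420 / 9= 1491.11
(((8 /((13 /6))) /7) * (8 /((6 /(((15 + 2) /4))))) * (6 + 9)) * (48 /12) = 16320 /91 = 179.34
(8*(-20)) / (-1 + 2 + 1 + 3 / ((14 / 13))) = -2240 / 67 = -33.43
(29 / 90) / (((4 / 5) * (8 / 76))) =551 / 144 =3.83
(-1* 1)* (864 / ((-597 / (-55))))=-15840 / 199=-79.60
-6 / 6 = -1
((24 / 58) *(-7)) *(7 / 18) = -98 / 87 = -1.13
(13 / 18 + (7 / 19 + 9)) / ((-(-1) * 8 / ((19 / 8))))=3451 / 1152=3.00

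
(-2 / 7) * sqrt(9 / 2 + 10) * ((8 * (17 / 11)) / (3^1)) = -136 * sqrt(58) / 231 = -4.48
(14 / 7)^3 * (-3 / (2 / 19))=-228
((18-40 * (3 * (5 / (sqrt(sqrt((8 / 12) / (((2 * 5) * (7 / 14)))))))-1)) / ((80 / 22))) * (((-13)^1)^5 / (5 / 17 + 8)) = 11509492.26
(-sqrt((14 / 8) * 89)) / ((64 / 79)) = -79 * sqrt(623) / 128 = -15.40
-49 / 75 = -0.65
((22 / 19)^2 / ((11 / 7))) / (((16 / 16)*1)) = 308 / 361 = 0.85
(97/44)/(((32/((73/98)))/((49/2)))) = 7081/5632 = 1.26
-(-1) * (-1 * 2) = -2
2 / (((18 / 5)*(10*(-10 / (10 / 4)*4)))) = -1 / 288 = -0.00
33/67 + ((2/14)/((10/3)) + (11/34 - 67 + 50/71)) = -185213444/2830415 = -65.44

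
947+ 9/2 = 1903/2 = 951.50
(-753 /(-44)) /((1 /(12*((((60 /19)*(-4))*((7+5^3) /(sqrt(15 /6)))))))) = -1301184*sqrt(10) /19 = -216563.43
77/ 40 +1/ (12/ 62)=851/ 120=7.09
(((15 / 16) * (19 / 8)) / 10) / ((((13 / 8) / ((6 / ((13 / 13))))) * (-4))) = -171 / 832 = -0.21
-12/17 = -0.71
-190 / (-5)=38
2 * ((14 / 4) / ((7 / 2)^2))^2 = 8 / 49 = 0.16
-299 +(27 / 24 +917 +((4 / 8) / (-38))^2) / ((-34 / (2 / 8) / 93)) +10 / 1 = -720207367 / 785536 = -916.84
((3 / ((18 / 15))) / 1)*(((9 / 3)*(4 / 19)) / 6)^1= 0.26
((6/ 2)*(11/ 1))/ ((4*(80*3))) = 11/ 320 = 0.03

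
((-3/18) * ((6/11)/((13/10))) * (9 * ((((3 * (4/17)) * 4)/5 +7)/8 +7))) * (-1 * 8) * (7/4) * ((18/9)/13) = 340389/31603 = 10.77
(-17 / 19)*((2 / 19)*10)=-0.94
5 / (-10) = -1 / 2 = -0.50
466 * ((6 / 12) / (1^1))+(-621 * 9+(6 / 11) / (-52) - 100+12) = -1556987 / 286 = -5444.01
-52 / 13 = -4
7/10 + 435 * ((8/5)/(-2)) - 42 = -3893/10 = -389.30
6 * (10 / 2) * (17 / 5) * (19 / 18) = 323 / 3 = 107.67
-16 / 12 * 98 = -392 / 3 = -130.67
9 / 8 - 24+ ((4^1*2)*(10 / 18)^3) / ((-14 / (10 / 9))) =-8444641 / 367416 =-22.98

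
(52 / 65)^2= 16 / 25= 0.64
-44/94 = -22/47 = -0.47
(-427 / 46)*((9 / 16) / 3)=-1281 / 736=-1.74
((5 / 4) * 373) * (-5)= -2331.25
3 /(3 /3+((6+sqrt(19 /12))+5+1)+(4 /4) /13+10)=140400 /1076789 - 1014*sqrt(57) /1076789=0.12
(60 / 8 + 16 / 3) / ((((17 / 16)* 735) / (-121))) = -10648 / 5355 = -1.99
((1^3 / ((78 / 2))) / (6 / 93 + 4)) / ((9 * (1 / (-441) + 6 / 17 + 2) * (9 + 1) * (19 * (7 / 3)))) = 0.00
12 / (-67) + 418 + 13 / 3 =84853 / 201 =422.15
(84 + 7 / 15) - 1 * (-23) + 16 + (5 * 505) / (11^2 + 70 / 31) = 8250617 / 57315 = 143.95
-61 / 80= -0.76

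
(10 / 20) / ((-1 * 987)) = -1 / 1974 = -0.00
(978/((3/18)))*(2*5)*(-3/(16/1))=-11002.50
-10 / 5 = -2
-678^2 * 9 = -4137156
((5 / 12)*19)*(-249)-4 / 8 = -7887 / 4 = -1971.75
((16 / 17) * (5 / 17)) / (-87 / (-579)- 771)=-0.00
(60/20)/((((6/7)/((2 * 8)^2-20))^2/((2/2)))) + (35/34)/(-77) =255171209/1122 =227425.32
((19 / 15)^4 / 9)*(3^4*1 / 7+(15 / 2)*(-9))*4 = -7558618 / 118125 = -63.99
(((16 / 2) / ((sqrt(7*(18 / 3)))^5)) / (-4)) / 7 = -sqrt(42) / 259308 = -0.00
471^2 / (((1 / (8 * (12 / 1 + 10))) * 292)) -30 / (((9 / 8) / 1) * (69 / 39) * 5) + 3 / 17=11449414675 / 85629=133709.55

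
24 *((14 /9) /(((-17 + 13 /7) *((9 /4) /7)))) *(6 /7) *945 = -329280 /53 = -6212.83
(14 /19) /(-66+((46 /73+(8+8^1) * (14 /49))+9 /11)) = -78694 /6405831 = -0.01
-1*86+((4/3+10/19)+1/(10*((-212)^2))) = -2155514183/25618080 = -84.14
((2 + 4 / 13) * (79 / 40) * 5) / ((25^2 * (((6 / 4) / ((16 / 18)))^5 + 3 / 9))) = 186384384 / 71654857625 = 0.00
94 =94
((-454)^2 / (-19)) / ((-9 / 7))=1442812 / 171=8437.50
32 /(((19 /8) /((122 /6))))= 15616 /57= 273.96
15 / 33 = 5 / 11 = 0.45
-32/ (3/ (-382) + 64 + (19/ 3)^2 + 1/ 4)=-220032/ 717533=-0.31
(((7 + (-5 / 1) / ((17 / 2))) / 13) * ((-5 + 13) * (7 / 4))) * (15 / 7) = 3270 / 221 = 14.80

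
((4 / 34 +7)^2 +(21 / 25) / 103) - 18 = 24311494 / 744175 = 32.67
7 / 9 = 0.78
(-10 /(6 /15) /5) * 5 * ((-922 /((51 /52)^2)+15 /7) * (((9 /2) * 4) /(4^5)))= 435315025 /1035776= 420.28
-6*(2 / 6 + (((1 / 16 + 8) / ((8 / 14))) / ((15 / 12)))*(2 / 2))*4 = -2789 / 10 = -278.90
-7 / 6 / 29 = -7 / 174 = -0.04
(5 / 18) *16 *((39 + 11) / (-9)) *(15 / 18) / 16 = -625 / 486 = -1.29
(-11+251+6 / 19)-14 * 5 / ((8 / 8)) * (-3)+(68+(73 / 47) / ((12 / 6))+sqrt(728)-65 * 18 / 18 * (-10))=2 * sqrt(182)+2087999 / 1786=1196.07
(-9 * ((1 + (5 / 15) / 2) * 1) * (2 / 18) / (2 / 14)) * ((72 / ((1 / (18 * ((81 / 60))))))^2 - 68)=-24998429.31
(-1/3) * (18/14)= -3/7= -0.43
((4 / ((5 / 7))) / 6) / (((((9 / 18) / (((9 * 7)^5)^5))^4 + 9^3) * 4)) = 16036947876072642781083972019898162804759429591258330525793689570069216188036709799035387675687473525515899180377317157894183405679064189357262005403278951736052731423012196985941352 / 50104007149958385374615209725024688648584103594402812657015427271059108290337549043557704066755006571861816439264560891877970154600161974463331436881387239209639033745896678297505338325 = 0.00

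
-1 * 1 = -1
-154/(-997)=154/997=0.15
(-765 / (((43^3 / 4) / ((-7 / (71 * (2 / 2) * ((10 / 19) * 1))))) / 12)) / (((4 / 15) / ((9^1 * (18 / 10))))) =29668842 / 5644997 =5.26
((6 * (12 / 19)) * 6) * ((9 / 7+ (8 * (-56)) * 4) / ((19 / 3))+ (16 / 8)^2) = -16015536 / 2527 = -6337.77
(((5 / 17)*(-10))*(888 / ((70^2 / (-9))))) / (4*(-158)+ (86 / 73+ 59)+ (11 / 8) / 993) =-2317328352 / 276227455637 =-0.01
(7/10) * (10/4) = 1.75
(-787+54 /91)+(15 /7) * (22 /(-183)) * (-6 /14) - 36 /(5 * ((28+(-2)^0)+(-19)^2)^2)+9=-49080524739 /63142625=-777.30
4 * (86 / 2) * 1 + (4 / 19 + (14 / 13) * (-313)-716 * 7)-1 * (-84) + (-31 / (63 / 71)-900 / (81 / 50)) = -88438741 / 15561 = -5683.36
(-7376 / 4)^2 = 3400336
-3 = -3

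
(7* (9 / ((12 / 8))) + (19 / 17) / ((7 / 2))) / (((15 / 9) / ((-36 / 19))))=-543888 / 11305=-48.11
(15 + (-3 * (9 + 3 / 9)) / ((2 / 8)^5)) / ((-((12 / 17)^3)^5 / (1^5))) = 82028457387116791180001 / 15407021574586368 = 5324095.70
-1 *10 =-10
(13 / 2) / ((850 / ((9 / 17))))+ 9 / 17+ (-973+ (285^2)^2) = 190667739958217 / 28900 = 6597499652.53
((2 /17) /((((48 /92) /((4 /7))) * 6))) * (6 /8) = 23 /1428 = 0.02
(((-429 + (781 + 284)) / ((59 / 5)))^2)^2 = 102260633760000 / 12117361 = 8439183.56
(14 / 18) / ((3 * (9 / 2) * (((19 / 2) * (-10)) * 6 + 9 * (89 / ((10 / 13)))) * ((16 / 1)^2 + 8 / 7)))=0.00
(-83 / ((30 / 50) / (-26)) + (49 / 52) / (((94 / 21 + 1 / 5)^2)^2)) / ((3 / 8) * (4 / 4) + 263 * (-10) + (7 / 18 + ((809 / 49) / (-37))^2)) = -643128644737573918227570 / 470104191264703904469509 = -1.37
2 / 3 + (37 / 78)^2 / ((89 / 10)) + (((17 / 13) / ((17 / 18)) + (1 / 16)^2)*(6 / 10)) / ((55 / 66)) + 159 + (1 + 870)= 446909029457 / 433180800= 1031.69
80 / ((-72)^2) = 5 / 324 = 0.02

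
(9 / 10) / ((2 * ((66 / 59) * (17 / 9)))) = 1593 / 7480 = 0.21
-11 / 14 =-0.79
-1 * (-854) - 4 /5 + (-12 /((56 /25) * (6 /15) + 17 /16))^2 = 68332764474 /76714445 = 890.74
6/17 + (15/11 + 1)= 508/187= 2.72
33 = 33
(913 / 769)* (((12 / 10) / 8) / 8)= 2739 / 123040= 0.02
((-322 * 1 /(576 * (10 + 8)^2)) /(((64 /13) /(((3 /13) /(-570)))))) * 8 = 161 /141834240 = 0.00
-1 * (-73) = 73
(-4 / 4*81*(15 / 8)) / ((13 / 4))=-1215 / 26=-46.73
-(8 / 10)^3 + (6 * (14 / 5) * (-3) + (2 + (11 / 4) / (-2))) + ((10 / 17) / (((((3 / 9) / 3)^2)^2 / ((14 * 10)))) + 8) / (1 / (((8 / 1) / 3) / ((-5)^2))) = 57584.45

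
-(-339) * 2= 678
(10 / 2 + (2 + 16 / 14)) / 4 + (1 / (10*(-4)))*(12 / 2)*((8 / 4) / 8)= 1119 / 560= 2.00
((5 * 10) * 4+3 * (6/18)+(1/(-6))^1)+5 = 1235/6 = 205.83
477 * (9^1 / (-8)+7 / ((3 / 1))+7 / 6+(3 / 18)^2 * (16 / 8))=9275 / 8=1159.38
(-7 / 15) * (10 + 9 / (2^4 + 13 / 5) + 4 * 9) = -10087 / 465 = -21.69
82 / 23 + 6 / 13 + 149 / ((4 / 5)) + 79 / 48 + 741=13389305 / 14352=932.92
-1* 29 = -29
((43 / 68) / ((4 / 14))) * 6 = 903 / 68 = 13.28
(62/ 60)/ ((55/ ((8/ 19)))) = 124/ 15675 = 0.01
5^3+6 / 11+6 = 1447 / 11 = 131.55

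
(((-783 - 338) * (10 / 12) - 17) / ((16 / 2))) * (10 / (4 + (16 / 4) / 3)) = -28535 / 128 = -222.93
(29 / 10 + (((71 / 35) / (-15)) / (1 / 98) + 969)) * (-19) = -2732143 / 150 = -18214.29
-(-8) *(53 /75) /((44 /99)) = 318 /25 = 12.72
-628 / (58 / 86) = -27004 / 29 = -931.17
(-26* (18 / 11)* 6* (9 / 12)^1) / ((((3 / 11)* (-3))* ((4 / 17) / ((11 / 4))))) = 2734.88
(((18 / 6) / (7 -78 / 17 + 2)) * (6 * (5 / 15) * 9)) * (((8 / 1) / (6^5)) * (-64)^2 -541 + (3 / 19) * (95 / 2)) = -4372961 / 675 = -6478.46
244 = 244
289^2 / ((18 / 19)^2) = 30151081 / 324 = 93058.89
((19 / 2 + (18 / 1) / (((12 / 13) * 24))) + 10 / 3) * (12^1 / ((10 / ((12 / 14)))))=393 / 28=14.04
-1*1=-1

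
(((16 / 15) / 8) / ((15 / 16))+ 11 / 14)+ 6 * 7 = 135223 / 3150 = 42.93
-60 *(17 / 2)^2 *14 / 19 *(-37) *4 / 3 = 157581.05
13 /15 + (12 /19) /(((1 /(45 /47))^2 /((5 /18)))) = 1.03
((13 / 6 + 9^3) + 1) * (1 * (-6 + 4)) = -4393 / 3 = -1464.33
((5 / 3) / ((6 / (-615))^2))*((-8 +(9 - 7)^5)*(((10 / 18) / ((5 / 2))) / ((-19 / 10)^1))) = -8405000 / 171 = -49152.05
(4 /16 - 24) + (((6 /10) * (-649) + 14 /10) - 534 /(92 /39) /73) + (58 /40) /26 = -362149379 /873080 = -414.80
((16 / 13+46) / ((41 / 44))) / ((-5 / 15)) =-81048 / 533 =-152.06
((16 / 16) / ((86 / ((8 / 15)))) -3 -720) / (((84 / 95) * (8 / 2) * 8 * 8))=-8860289 / 2774016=-3.19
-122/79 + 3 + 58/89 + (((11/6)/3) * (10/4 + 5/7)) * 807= 312485811/196868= 1587.29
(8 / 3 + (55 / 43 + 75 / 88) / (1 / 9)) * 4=248027 / 2838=87.39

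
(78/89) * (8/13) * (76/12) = 304/89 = 3.42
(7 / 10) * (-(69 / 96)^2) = -3703 / 10240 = -0.36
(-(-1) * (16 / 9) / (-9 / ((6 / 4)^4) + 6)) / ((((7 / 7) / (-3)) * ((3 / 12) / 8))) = -768 / 19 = -40.42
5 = 5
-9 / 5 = -1.80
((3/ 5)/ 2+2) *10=23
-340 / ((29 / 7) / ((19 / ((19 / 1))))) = -2380 / 29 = -82.07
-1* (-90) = 90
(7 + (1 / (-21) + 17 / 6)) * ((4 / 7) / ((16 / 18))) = 1233 / 196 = 6.29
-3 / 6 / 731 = -1 / 1462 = -0.00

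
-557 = -557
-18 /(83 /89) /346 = -801 /14359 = -0.06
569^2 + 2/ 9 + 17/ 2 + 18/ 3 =5827963/ 18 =323775.72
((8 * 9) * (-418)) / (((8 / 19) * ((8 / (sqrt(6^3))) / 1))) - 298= -107217 * sqrt(6) / 2 - 298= -131611.47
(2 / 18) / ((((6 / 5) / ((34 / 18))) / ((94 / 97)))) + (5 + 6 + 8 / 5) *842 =1250367241 / 117855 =10609.37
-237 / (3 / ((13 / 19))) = -1027 / 19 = -54.05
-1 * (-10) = 10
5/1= 5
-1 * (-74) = 74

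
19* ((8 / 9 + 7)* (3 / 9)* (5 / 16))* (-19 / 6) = -128155 / 2592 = -49.44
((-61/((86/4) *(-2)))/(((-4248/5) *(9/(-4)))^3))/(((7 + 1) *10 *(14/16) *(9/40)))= 7625/591357476931102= 0.00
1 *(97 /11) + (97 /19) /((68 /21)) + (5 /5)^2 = 161943 /14212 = 11.39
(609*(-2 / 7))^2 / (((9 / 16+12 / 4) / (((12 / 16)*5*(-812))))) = -491682240 / 19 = -25878012.63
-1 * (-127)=127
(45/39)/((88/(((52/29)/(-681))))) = -5/144826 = -0.00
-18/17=-1.06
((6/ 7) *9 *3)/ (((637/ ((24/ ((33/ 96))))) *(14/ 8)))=497664/ 343343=1.45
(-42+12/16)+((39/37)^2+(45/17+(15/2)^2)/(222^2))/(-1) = -15774337/372368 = -42.36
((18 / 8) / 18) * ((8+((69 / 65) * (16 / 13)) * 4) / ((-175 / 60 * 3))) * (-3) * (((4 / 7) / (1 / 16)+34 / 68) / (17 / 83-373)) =-115951 / 7908355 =-0.01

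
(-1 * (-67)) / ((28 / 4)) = 67 / 7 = 9.57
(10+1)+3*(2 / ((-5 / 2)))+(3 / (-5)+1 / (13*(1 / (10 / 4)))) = 8.19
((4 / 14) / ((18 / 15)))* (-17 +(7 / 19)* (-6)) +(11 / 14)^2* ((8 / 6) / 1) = -3492 / 931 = -3.75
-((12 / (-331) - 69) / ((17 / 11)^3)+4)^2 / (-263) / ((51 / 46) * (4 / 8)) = 52594728874938812 / 35471164013164317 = 1.48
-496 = -496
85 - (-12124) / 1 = 12209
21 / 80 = 0.26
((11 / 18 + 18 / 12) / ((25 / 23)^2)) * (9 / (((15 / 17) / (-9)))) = -512601 / 3125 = -164.03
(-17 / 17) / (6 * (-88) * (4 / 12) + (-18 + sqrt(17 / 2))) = sqrt(34) / 75255 + 388 / 75255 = 0.01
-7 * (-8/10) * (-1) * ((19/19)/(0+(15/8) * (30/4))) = -448/1125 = -0.40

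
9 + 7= 16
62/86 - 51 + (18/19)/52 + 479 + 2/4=4558949/10621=429.24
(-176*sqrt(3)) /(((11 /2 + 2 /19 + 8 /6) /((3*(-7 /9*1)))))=6688*sqrt(3) /113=102.51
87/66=29/22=1.32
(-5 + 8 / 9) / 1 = -37 / 9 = -4.11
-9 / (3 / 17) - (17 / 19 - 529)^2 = -100699567 / 361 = -278946.17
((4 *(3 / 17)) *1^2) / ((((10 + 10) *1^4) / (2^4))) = 48 / 85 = 0.56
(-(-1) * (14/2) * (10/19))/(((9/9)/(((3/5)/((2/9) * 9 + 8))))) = 21/95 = 0.22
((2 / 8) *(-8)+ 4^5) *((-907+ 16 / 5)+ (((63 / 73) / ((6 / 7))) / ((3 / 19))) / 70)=-1847181 / 2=-923590.50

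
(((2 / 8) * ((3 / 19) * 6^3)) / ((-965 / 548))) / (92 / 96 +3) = -2130624 / 1741825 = -1.22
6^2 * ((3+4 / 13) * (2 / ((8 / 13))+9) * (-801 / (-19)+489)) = 191374596 / 247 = 774795.94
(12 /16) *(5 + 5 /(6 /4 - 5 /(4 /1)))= 75 /4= 18.75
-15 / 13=-1.15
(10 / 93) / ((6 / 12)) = 20 / 93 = 0.22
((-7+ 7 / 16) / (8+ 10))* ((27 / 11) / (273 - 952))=45 / 34144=0.00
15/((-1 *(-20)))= 3/4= 0.75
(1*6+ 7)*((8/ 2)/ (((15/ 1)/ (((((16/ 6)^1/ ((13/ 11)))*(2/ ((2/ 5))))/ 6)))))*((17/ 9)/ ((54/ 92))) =137632/ 6561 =20.98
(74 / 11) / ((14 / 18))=666 / 77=8.65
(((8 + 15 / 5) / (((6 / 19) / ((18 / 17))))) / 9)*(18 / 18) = 209 / 51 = 4.10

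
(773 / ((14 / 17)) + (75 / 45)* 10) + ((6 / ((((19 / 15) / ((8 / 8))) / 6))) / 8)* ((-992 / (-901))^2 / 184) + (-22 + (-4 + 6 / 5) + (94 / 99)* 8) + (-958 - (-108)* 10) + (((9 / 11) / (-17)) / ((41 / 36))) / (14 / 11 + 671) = 1060.13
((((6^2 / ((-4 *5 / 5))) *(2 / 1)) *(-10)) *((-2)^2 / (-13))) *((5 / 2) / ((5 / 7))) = -2520 / 13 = -193.85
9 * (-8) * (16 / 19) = -1152 / 19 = -60.63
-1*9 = -9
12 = 12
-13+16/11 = -127/11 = -11.55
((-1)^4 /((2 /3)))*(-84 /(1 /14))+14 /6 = -5285 /3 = -1761.67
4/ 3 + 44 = 136/ 3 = 45.33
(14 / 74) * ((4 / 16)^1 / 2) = 7 / 296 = 0.02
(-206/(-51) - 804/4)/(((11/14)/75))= -18800.80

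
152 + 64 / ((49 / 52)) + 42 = 12834 / 49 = 261.92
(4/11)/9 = 4/99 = 0.04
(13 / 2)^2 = 169 / 4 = 42.25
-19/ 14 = -1.36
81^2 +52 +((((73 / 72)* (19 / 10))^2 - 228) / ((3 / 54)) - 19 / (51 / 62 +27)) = 341151187 / 132480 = 2575.11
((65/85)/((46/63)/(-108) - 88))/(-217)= 6318/157783273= 0.00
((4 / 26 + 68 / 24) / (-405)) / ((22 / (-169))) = 3029 / 53460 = 0.06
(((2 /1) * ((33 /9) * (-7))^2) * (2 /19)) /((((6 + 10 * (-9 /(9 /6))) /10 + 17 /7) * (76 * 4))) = -207515 /1351584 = -0.15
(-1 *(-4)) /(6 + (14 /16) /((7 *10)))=320 /481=0.67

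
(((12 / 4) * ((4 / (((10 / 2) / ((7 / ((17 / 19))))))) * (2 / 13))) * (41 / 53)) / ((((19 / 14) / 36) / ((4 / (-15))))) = -4628736 / 292825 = -15.81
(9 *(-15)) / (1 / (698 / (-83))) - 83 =87341 / 83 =1052.30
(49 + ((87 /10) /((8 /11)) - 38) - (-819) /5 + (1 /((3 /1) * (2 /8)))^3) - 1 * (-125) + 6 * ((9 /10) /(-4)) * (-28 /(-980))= 23745529 /75600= 314.09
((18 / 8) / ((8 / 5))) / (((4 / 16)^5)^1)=1440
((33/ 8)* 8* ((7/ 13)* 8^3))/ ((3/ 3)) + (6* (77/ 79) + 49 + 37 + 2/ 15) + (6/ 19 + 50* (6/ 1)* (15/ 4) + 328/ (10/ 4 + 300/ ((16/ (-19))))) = 170870843797/ 16566537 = 10314.22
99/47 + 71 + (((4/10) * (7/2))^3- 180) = -611879/5875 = -104.15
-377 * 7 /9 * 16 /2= -21112 /9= -2345.78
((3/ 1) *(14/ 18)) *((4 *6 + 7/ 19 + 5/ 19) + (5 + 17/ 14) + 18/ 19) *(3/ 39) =5.71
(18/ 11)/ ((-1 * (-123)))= 6/ 451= 0.01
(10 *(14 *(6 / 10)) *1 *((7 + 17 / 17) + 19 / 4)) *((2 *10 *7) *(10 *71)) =106457400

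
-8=-8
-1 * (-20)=20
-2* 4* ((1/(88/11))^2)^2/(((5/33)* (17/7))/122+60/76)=-267729/108632320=-0.00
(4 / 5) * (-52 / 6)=-104 / 15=-6.93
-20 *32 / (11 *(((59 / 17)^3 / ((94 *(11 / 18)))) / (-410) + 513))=-60591046400 / 534240768519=-0.11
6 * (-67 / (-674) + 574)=1160829 / 337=3444.60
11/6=1.83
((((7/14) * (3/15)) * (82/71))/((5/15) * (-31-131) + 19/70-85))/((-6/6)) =574/689481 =0.00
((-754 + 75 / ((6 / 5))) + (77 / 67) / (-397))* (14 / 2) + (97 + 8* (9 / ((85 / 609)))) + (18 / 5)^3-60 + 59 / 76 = -18214915499369 / 4295738500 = -4240.23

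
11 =11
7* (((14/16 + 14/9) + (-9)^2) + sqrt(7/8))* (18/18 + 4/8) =21* sqrt(14)/8 + 42049/48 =885.84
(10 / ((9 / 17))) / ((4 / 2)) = 85 / 9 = 9.44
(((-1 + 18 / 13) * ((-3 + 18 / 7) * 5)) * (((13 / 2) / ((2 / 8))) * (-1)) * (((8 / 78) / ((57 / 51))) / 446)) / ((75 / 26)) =136 / 88977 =0.00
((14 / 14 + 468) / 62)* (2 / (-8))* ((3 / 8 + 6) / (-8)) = 23919 / 15872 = 1.51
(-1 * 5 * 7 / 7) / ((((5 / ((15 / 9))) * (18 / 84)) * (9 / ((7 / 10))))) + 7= 518 / 81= 6.40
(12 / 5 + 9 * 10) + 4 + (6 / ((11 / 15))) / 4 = 10829 / 110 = 98.45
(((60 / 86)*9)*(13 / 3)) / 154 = 585 / 3311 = 0.18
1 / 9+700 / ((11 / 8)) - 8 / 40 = 251956 / 495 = 509.00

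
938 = 938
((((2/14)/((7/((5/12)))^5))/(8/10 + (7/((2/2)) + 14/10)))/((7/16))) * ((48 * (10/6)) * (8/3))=78125/13808345481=0.00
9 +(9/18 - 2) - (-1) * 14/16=8.38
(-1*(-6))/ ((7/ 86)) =516/ 7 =73.71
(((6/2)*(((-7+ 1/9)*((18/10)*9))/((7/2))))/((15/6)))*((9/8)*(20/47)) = -30132/1645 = -18.32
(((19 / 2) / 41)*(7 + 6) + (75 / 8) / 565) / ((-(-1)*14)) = 16037 / 74128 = 0.22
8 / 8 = 1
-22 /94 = -11 /47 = -0.23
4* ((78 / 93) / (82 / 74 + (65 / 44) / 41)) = 6941792 / 2367439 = 2.93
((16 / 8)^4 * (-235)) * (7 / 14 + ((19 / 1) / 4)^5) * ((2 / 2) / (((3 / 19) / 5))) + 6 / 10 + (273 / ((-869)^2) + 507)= -287970016.23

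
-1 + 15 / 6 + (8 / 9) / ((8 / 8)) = 2.39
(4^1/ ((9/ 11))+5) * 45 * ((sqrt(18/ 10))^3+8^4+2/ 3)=2403 * sqrt(5)/ 5+5469050/ 3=1824091.32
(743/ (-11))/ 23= -743/ 253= -2.94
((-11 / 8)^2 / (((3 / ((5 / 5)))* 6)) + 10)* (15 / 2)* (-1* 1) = -58205 / 768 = -75.79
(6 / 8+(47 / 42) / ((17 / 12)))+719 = 342977 / 476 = 720.54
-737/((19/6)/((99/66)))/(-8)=43.64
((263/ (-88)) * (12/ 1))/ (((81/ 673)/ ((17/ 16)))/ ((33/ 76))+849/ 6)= -9026949/ 35681497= -0.25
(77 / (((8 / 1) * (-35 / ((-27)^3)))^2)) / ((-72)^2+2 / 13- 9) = 55401129927 / 753502400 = 73.52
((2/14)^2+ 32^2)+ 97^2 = 511218/49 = 10433.02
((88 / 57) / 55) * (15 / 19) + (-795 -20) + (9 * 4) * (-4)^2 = -86271 / 361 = -238.98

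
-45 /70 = -9 /14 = -0.64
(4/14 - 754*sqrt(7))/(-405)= 4.92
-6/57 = -2/19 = -0.11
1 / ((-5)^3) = -1 / 125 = -0.01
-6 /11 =-0.55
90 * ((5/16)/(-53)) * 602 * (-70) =2370375/106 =22362.03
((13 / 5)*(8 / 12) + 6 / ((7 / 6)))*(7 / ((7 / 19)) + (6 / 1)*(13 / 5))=124906 / 525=237.92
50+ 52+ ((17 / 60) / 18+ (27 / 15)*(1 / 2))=111149 / 1080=102.92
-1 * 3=-3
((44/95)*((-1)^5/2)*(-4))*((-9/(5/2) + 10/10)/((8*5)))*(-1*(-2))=-286/2375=-0.12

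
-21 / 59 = -0.36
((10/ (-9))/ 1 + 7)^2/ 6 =2809/ 486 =5.78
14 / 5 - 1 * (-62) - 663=-2991 / 5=-598.20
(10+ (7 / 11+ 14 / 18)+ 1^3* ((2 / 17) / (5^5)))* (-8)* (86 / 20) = -10325409056 / 26296875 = -392.65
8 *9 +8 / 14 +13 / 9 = 4663 / 63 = 74.02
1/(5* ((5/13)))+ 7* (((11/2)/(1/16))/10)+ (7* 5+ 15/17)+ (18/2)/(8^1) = 337033/3400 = 99.13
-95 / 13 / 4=-95 / 52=-1.83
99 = 99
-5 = -5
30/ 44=15/ 22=0.68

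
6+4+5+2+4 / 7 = 123 / 7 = 17.57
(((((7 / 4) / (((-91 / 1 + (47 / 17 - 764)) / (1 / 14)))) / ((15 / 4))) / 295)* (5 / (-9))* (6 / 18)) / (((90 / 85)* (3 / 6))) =289 / 6231433680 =0.00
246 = 246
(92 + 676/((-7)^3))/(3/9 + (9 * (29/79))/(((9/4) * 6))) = 7318560/46991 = 155.74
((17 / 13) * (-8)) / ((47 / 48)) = -6528 / 611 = -10.68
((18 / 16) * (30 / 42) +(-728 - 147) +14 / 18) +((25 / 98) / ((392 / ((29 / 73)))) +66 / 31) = -681713063987 / 782418672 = -871.29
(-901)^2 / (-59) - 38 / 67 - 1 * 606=-56788427 / 3953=-14365.91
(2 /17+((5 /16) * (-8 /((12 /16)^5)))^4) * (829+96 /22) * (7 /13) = 46853086077830535538 /8476372878831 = 5527492.33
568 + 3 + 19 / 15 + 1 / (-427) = 3665353 / 6405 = 572.26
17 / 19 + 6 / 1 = 131 / 19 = 6.89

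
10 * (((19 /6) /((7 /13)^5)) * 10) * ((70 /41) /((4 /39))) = 11463671375 /98441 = 116452.20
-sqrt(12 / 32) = -sqrt(6) / 4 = -0.61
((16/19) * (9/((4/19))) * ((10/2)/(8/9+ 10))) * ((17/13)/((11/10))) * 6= 826200/7007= 117.91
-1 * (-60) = 60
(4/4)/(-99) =-1/99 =-0.01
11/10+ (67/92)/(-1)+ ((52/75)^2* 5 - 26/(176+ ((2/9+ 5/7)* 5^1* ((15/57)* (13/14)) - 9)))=764286344923/291638263500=2.62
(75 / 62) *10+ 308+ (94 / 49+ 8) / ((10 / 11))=2513998 / 7595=331.01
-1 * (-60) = 60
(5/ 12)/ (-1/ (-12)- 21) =-5/ 251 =-0.02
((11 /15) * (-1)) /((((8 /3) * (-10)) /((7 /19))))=77 /7600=0.01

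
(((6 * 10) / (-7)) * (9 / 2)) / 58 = -0.67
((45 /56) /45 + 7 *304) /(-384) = -39723 /7168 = -5.54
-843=-843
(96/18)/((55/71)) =1136/165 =6.88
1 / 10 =0.10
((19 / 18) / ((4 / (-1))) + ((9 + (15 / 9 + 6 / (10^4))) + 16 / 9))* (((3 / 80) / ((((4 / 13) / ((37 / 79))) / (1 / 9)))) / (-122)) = -32957639 / 52045200000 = -0.00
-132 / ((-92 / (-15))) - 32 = -1231 / 23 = -53.52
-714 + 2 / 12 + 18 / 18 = -4277 / 6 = -712.83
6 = 6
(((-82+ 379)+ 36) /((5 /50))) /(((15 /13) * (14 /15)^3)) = 4870125 /1372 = 3549.65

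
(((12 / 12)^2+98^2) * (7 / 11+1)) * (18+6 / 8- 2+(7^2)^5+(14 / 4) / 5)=97674297633081 / 22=4439740801503.68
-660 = -660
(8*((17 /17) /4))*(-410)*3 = -2460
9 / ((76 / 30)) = 135 / 38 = 3.55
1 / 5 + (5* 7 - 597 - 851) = -7064 / 5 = -1412.80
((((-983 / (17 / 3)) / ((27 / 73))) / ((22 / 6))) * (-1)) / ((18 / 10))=358795 / 5049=71.06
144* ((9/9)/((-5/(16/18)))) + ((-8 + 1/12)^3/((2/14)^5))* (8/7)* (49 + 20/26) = -474318623.04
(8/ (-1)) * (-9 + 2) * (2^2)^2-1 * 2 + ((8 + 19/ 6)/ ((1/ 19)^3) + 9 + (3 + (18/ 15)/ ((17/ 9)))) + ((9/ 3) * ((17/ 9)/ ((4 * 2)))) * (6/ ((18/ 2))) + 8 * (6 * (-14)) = 235091459/ 3060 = 76827.27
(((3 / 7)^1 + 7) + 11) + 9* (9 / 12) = 705 / 28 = 25.18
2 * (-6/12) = -1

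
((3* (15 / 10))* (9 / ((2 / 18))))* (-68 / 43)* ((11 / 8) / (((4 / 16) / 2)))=-272646 / 43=-6340.60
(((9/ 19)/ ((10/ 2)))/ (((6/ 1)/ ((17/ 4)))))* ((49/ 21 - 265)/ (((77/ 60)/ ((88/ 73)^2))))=-14146176/ 708757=-19.96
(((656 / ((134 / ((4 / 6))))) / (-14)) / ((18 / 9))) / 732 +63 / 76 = 16218187 / 19568556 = 0.83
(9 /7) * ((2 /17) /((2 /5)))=45 /119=0.38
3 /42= 1 /14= 0.07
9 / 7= 1.29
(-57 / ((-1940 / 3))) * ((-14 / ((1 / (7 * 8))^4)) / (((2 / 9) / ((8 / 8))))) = -26486756352 / 485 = -54611868.77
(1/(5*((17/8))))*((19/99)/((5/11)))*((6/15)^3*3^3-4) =-43168/478125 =-0.09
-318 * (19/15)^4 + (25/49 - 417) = -1021272274/826875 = -1235.10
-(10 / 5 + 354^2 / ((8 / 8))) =-125318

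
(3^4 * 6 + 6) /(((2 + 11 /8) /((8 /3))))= 10496 /27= 388.74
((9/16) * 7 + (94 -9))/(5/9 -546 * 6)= -12807/471664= -0.03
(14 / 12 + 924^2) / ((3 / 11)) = 56349293 / 18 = 3130516.28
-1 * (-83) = 83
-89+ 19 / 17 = -1494 / 17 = -87.88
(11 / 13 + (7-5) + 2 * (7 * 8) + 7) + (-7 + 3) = 1532 / 13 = 117.85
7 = 7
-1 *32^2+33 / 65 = -66527 / 65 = -1023.49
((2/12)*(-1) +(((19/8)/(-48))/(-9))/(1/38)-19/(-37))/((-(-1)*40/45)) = 35533/56832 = 0.63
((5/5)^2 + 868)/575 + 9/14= 17341/8050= 2.15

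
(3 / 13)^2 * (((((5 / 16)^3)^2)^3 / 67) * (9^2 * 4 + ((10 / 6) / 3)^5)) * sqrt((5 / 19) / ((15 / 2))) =72994235992431640625 * sqrt(114) / 19997057185208572031416890556416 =0.00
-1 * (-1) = 1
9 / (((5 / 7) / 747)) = 47061 / 5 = 9412.20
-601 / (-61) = 9.85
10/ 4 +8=21/ 2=10.50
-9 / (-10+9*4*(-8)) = 9 / 298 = 0.03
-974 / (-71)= 974 / 71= 13.72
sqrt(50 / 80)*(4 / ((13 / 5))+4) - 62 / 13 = -62 / 13+18*sqrt(10) / 13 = -0.39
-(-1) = 1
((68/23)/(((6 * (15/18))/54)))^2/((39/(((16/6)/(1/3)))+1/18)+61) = 970818048/62779075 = 15.46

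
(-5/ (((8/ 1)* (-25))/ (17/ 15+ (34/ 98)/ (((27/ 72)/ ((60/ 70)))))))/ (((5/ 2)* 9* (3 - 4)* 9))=-9911/ 41674500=-0.00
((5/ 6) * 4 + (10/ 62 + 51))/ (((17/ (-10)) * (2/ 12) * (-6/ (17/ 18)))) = 25340/ 837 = 30.27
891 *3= 2673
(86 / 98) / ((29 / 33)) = 1.00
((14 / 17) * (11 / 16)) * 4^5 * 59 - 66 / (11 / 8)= 580688 / 17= 34158.12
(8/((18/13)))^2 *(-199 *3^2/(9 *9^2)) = -538096/6561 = -82.01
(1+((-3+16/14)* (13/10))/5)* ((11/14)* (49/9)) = 1991/900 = 2.21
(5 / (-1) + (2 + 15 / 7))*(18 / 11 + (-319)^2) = -6716334 / 77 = -87225.12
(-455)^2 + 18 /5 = 1035143 /5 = 207028.60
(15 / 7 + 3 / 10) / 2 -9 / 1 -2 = -9.78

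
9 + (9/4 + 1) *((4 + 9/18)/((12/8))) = 75/4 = 18.75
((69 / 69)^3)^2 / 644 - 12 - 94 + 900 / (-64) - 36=-402013 / 2576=-156.06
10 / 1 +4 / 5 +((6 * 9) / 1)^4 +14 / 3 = 127546072 / 15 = 8503071.47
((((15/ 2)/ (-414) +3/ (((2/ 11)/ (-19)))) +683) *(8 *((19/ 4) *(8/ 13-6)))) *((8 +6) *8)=-7595246960/ 897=-8467387.92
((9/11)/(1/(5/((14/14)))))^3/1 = 91125/1331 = 68.46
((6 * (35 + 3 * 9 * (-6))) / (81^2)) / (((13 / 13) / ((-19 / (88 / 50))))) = 60325 / 48114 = 1.25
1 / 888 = 0.00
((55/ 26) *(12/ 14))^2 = 27225/ 8281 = 3.29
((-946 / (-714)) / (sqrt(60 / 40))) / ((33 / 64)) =2752*sqrt(6) / 3213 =2.10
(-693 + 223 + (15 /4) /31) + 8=-57273 /124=-461.88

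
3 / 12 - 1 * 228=-911 / 4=-227.75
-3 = -3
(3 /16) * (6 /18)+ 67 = 1073 /16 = 67.06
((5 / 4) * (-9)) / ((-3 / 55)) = 825 / 4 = 206.25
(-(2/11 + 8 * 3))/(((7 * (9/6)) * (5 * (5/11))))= -76/75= -1.01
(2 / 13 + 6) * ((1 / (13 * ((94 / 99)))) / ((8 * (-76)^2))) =495 / 45878768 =0.00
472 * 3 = 1416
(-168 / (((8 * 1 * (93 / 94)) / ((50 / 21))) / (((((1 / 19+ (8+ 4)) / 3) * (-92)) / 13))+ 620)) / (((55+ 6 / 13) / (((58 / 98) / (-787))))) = 111991167600 / 30475370898553903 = 0.00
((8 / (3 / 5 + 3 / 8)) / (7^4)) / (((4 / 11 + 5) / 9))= 10560 / 1841567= 0.01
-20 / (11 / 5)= -100 / 11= -9.09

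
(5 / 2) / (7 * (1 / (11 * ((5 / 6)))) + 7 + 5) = 275 / 1404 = 0.20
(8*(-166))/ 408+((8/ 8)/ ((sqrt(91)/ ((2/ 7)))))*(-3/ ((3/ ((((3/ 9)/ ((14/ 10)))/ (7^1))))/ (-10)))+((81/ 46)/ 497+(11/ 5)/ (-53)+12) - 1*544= -535.28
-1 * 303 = -303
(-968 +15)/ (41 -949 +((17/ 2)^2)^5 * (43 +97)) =-243968/ 70559786283267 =-0.00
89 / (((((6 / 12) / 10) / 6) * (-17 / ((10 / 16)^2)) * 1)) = -33375 / 136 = -245.40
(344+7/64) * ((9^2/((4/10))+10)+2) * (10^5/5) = 5904916875/4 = 1476229218.75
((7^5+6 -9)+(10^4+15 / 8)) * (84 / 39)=57735.73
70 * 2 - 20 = 120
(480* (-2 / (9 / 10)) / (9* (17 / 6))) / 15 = -1280 / 459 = -2.79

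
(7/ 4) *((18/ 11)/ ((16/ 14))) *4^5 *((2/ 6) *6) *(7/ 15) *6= 790272/ 55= 14368.58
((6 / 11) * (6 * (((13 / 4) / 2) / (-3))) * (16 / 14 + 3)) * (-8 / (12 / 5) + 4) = -377 / 77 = -4.90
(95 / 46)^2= 9025 / 2116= 4.27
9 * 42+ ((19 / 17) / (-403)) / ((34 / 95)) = 88047247 / 232934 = 377.99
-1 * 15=-15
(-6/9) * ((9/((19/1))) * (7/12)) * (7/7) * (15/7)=-15/38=-0.39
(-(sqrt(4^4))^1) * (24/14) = -27.43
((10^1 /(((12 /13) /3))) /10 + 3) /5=5 /4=1.25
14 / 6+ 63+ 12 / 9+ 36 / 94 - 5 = 8749 / 141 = 62.05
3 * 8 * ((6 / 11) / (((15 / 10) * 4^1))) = 2.18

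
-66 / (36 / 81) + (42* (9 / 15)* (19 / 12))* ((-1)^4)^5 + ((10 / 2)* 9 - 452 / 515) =-33206 / 515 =-64.48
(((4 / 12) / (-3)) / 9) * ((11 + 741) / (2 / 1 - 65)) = 752 / 5103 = 0.15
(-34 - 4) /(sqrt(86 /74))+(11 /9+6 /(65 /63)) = 4117 /585 - 38 * sqrt(1591) /43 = -28.21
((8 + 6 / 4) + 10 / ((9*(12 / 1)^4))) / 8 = 886469 / 746496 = 1.19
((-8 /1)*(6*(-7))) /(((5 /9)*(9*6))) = 56 /5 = 11.20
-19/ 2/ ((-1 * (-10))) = -19/ 20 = -0.95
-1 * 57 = -57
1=1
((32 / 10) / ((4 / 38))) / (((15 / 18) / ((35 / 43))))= 6384 / 215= 29.69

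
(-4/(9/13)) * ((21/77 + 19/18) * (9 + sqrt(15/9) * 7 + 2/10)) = -314548/4455 - 47866 * sqrt(15)/2673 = -139.96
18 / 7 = 2.57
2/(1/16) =32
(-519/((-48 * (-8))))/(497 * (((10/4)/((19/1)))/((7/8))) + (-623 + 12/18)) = 9861/3995264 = 0.00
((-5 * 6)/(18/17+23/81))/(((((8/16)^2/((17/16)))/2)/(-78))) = 27388530/1849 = 14812.62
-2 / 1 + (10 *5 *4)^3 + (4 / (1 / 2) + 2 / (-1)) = 8000004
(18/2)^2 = 81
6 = 6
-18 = -18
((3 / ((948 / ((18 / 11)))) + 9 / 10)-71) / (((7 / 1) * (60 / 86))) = -14.35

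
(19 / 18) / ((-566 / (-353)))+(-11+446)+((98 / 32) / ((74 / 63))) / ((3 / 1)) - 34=1213880983 / 3015648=402.53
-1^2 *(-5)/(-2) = -5/2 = -2.50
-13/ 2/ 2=-13/ 4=-3.25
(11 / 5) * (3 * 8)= 264 / 5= 52.80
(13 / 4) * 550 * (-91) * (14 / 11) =-207025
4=4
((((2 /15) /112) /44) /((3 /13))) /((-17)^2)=13 /32044320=0.00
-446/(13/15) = -6690/13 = -514.62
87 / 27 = 29 / 9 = 3.22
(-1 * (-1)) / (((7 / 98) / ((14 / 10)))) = 98 / 5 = 19.60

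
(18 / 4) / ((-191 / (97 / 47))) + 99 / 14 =441306 / 62839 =7.02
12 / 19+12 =240 / 19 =12.63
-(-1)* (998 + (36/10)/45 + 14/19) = 474438/475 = 998.82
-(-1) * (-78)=-78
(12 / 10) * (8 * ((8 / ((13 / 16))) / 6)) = 15.75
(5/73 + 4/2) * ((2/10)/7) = 151/2555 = 0.06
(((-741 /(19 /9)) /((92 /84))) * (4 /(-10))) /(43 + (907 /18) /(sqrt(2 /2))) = 265356 /193315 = 1.37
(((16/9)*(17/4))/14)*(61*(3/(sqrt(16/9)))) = 1037/14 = 74.07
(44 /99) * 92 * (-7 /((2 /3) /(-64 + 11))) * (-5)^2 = 1706600 /3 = 568866.67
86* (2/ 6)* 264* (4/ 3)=30272/ 3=10090.67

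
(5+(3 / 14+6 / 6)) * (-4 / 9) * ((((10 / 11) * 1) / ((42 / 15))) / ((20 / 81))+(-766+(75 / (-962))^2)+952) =-64516992607 / 124703579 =-517.36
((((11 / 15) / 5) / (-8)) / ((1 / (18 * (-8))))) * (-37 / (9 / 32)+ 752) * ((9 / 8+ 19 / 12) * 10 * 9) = 399256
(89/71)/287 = 89/20377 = 0.00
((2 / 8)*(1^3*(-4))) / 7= -1 / 7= -0.14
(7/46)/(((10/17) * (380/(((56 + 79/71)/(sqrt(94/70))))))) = 96509 * sqrt(1645)/116661520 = 0.03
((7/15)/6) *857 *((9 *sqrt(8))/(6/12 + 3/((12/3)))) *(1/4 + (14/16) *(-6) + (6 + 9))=47992 *sqrt(2)/5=13574.19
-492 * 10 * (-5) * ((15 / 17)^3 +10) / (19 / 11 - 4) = -568314120 / 4913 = -115675.58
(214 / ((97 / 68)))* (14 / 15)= 203728 / 1455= 140.02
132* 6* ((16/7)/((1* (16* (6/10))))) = 1320/7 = 188.57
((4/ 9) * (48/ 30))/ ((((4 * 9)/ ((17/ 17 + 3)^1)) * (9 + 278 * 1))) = 32/ 116235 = 0.00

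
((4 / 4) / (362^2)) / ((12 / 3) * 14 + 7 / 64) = 16 / 117644751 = 0.00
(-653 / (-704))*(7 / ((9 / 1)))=4571 / 6336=0.72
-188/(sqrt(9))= -188/3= -62.67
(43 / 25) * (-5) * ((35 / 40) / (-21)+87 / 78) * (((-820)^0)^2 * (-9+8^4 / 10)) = -5770643 / 1560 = -3699.13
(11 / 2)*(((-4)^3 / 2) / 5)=-176 / 5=-35.20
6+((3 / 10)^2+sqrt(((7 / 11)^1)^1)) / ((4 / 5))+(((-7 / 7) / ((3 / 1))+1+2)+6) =5 * sqrt(77) / 44+3547 / 240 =15.78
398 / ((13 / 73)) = 29054 / 13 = 2234.92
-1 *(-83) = 83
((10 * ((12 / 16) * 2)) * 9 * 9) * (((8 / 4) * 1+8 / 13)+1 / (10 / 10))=57105 / 13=4392.69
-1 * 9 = -9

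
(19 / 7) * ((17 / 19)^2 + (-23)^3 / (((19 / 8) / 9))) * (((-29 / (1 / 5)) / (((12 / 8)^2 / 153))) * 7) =164111486620 / 19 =8637446664.21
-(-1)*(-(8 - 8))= 0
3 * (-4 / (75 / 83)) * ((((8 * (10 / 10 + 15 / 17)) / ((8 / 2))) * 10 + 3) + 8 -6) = -9628 / 17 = -566.35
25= 25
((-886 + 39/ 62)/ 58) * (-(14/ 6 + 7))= 384251/ 2697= 142.47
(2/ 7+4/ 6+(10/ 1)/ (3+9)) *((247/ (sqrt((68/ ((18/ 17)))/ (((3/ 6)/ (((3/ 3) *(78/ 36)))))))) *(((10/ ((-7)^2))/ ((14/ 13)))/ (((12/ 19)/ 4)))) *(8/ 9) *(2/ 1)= 2346500 *sqrt(78)/ 367353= 56.41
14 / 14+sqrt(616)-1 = 24.82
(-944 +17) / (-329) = 927 / 329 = 2.82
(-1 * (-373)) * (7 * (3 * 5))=39165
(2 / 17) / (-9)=-2 / 153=-0.01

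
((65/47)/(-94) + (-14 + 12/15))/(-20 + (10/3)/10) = 875739/1303310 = 0.67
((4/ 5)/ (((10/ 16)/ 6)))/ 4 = 48/ 25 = 1.92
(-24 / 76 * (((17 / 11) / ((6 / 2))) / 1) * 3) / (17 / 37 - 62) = 1258 / 158631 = 0.01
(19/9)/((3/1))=19/27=0.70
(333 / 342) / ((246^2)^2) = 37 / 139163077728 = 0.00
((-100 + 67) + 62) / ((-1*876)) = -29 / 876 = -0.03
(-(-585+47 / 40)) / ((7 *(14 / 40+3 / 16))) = 46706 / 301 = 155.17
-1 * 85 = -85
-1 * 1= -1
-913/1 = -913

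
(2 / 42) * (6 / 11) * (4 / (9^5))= 8 / 4546773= 0.00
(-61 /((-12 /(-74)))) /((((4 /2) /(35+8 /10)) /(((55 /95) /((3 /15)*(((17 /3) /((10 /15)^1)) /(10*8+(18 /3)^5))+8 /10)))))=-1586923784 /325755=-4871.53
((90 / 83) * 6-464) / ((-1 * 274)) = 18986 / 11371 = 1.67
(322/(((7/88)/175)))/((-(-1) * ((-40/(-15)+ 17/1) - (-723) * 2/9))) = 2125200/541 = 3928.28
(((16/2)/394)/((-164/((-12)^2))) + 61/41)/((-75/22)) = -261206/605775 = -0.43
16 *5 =80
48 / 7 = 6.86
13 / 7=1.86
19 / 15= 1.27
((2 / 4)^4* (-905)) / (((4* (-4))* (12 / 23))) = 20815 / 3072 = 6.78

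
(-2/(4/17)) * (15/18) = -85/12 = -7.08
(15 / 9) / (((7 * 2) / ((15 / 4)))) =25 / 56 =0.45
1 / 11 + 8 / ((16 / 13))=145 / 22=6.59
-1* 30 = -30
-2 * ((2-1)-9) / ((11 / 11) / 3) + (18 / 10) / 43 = 10329 / 215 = 48.04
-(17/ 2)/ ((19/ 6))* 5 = -13.42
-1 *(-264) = 264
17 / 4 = 4.25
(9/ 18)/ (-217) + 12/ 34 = 2587/ 7378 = 0.35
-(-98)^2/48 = -2401/12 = -200.08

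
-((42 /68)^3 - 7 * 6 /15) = 503951 /196520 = 2.56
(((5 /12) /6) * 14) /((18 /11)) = 385 /648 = 0.59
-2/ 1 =-2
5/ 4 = 1.25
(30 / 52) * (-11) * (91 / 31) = -1155 / 62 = -18.63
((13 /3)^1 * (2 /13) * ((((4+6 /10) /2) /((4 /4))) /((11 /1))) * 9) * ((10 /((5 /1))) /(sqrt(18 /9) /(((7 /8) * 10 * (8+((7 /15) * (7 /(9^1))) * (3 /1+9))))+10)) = 5680374 /22639133 - 26271 * sqrt(2) /113195665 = 0.25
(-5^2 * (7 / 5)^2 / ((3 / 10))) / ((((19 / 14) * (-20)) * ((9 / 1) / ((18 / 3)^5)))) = 98784 / 19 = 5199.16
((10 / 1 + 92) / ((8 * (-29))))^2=2601 / 13456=0.19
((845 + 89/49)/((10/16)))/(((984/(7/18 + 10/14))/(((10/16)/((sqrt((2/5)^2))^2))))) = 5.93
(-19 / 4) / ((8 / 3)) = -57 / 32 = -1.78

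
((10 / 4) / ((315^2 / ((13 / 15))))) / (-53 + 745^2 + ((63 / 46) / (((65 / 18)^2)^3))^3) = 0.00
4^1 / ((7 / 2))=1.14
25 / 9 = 2.78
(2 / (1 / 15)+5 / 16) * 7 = 3395 / 16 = 212.19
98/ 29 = 3.38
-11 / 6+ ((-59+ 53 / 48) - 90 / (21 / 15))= -124.01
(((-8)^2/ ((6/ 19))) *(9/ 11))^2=3326976/ 121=27495.67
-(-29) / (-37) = -29 / 37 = -0.78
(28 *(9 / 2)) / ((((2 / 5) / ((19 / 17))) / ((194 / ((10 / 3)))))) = 348327 / 17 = 20489.82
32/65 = 0.49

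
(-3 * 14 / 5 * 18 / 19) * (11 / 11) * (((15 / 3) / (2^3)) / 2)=-189 / 76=-2.49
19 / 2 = 9.50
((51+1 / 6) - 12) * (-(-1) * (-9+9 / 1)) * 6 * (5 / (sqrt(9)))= 0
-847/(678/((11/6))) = -9317/4068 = -2.29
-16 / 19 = -0.84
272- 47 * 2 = 178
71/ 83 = 0.86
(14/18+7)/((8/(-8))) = -70/9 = -7.78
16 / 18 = 8 / 9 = 0.89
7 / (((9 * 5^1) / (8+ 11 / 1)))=133 / 45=2.96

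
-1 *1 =-1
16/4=4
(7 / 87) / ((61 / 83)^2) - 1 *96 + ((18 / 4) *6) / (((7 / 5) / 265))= 11364126442 / 2266089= 5014.86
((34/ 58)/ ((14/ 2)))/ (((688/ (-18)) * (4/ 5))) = -765/ 279328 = -0.00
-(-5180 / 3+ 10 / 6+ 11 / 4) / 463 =6889 / 1852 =3.72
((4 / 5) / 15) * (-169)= -676 / 75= -9.01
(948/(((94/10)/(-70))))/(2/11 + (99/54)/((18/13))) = -394178400/84083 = -4687.97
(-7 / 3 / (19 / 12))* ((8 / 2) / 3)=-112 / 57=-1.96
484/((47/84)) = 40656/47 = 865.02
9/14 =0.64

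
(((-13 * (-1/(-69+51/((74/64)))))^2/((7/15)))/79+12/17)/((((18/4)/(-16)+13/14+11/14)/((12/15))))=242684771456/609465399705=0.40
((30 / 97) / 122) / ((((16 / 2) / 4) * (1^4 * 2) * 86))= 15 / 2035448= 0.00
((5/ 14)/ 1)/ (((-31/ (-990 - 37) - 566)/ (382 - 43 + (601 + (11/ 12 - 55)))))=-54590185/ 97650168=-0.56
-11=-11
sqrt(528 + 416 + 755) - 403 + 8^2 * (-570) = -36883 + sqrt(1699) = -36841.78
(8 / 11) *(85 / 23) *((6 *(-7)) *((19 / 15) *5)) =-180880 / 253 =-714.94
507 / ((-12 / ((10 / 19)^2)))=-4225 / 361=-11.70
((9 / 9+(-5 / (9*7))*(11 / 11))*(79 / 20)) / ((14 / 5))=2291 / 1764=1.30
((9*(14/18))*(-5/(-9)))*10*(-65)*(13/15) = -59150/27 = -2190.74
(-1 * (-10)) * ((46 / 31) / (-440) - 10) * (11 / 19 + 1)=-157.95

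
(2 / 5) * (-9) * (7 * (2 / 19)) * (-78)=19656 / 95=206.91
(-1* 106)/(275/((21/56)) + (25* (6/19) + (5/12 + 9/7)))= -0.14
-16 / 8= -2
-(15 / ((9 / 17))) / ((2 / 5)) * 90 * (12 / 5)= -15300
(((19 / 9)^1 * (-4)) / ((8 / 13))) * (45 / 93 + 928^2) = -6594089593 / 558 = -11817364.86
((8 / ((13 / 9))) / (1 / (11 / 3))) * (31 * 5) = 40920 / 13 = 3147.69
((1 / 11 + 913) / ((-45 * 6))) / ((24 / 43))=-1333 / 220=-6.06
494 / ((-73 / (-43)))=290.99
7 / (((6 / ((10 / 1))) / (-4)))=-140 / 3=-46.67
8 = 8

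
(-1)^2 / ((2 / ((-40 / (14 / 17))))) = -170 / 7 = -24.29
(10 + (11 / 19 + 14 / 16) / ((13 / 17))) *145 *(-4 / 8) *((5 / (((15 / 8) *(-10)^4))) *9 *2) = -157383 / 38000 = -4.14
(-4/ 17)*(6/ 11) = -24/ 187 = -0.13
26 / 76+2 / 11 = 219 / 418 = 0.52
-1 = -1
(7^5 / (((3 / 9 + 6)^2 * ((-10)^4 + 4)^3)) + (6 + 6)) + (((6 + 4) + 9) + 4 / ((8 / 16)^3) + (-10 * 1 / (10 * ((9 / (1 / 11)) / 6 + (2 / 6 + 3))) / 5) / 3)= 13547607131610248717 / 215052857115346880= 63.00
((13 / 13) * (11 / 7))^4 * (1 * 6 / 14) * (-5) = -219615 / 16807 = -13.07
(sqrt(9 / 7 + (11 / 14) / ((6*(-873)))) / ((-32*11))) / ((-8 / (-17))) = -17*sqrt(192034101) / 34417152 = -0.01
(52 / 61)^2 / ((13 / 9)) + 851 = 3168443 / 3721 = 851.50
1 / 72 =0.01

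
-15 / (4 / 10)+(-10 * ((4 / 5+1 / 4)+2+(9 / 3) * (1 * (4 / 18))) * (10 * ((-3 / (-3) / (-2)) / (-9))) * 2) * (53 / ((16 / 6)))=-61795 / 72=-858.26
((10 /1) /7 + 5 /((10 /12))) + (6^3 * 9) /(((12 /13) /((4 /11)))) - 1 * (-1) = 59617 /77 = 774.25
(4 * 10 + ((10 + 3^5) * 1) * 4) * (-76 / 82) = -39976 / 41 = -975.02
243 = 243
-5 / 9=-0.56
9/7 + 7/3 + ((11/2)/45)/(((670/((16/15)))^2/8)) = 28785732212/7953946875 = 3.62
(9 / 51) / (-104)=-3 / 1768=-0.00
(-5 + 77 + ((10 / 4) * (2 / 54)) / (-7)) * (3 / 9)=27211 / 1134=24.00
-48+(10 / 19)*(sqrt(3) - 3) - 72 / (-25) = -22182 / 475+10*sqrt(3) / 19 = -45.79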